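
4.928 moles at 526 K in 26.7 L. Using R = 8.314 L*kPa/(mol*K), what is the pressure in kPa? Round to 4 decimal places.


PV = nRT, solve for P = nRT / V.
nRT = 4.928 * 8.314 * 526 = 21550.9522
P = 21550.9522 / 26.7
P = 807.15176779 kPa, rounded to 4 dp:

807.1518 kPa


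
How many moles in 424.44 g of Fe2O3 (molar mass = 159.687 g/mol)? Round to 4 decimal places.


n = mass / M
n = 424.44 / 159.687
n = 2.65794961 mol, rounded to 4 dp:

2.6579 mol


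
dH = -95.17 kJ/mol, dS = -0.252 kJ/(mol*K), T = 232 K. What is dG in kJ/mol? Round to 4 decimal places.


Gibbs: dG = dH - T*dS (consistent units, dS already in kJ/(mol*K)).
T*dS = 232 * -0.252 = -58.464
dG = -95.17 - (-58.464)
dG = -36.706 kJ/mol, rounded to 4 dp:

-36.7060 kJ/mol


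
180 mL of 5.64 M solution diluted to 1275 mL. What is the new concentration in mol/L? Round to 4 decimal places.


Dilution: M1*V1 = M2*V2, solve for M2.
M2 = M1*V1 / V2
M2 = 5.64 * 180 / 1275
M2 = 1015.2 / 1275
M2 = 0.79623529 mol/L, rounded to 4 dp:

0.7962 mol/L


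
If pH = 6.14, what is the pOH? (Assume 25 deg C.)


At 25 deg C, pH + pOH = 14.
pOH = 14 - pH = 14 - 6.14
pOH = 7.86:

7.86


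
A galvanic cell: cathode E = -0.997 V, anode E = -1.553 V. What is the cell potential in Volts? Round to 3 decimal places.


Standard cell potential: E_cell = E_cathode - E_anode.
E_cell = -0.997 - (-1.553)
E_cell = 0.556 V, rounded to 3 dp:

0.556 V


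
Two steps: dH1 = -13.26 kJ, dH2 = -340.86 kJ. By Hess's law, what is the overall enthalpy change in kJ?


Hess's law: enthalpy is a state function, so add the step enthalpies.
dH_total = dH1 + dH2 = -13.26 + (-340.86)
dH_total = -354.12 kJ:

-354.12 kJ


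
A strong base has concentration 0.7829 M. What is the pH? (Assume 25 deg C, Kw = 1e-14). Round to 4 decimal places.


A strong base dissociates completely, so [OH-] equals the given concentration.
pOH = -log10([OH-]) = -log10(0.7829) = 0.106294
pH = 14 - pOH = 14 - 0.106294
pH = 13.893706, rounded to 4 dp:

13.8937


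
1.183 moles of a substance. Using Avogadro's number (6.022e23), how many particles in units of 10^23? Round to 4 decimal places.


N = n * NA, then divide by 1e23 for the requested units.
N / 1e23 = n * 6.022
N / 1e23 = 1.183 * 6.022
N / 1e23 = 7.124026, rounded to 4 dp:

7.1240


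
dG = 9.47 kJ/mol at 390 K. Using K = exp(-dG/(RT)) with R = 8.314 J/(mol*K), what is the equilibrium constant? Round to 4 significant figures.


dG is in kJ/mol; multiply by 1000 to match R in J/(mol*K).
RT = 8.314 * 390 = 3242.46 J/mol
exponent = -dG*1000 / (RT) = -(9.47*1000) / 3242.46 = -2.920622
K = exp(-2.920622)
K = 0.053900151, rounded to 4 significant figures:

0.05390


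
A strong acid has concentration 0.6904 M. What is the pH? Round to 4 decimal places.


A strong acid dissociates completely, so [H+] equals the given concentration.
pH = -log10([H+]) = -log10(0.6904)
pH = 0.16089922, rounded to 4 dp:

0.1609


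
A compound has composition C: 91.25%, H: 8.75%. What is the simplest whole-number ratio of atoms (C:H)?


Assume 100 g of compound, divide each mass% by atomic mass to get moles, then normalize by the smallest to get a raw atom ratio.
Moles per 100 g: C: 91.25/12.011 = 7.5972, H: 8.75/1.008 = 8.6806
Raw ratio (divide by min = 7.5972): C: 1.0, H: 1.143
Multiply by 7 to clear fractions: C: 7.0 ~= 7, H: 7.998 ~= 8
Reduce by GCD to get the simplest whole-number ratio:

7:8


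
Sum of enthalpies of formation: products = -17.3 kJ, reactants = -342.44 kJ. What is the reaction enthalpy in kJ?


dH_rxn = sum(dH_f products) - sum(dH_f reactants)
dH_rxn = -17.3 - (-342.44)
dH_rxn = 325.14 kJ:

325.14 kJ


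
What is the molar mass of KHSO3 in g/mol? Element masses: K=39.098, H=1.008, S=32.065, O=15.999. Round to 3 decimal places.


M = sum(count * atomic_mass) over atoms.
M = 1*39.098 + 1*1.008 + 1*32.065 + 3*15.999
M = 39.098 + 1.008 + 32.065 + 47.997
M = 120.168 g/mol, rounded to 3 dp:

120.168 g/mol


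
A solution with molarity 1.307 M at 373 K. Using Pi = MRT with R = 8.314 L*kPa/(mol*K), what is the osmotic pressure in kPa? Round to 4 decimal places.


Osmotic pressure (van't Hoff): Pi = M*R*T.
RT = 8.314 * 373 = 3101.122
Pi = 1.307 * 3101.122
Pi = 4053.166454 kPa, rounded to 4 dp:

4053.1665 kPa


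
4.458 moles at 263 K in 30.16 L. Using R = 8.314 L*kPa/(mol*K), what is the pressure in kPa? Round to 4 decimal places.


PV = nRT, solve for P = nRT / V.
nRT = 4.458 * 8.314 * 263 = 9747.7826
P = 9747.7826 / 30.16
P = 323.20234085 kPa, rounded to 4 dp:

323.2023 kPa


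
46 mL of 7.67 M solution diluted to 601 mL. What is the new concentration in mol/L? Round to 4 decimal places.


Dilution: M1*V1 = M2*V2, solve for M2.
M2 = M1*V1 / V2
M2 = 7.67 * 46 / 601
M2 = 352.82 / 601
M2 = 0.58705491 mol/L, rounded to 4 dp:

0.5871 mol/L


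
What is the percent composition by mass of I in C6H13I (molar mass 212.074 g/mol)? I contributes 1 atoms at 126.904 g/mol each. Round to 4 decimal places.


pct = 100 * (n_elem * M_elem) / M_total
mass_contribution = 1 * 126.904 = 126.904 g/mol
pct = 100 * 126.904 / 212.074
pct = 59.83948999 %, rounded to 4 dp:

59.8395 %


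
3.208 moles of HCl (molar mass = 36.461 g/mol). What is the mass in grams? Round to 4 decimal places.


mass = n * M
mass = 3.208 * 36.461
mass = 116.966888 g, rounded to 4 dp:

116.9669 g


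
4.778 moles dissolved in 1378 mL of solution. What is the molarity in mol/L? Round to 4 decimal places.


Convert volume to liters: V_L = V_mL / 1000.
V_L = 1378 / 1000 = 1.378 L
M = n / V_L = 4.778 / 1.378
M = 3.46734398 mol/L, rounded to 4 dp:

3.4673 mol/L


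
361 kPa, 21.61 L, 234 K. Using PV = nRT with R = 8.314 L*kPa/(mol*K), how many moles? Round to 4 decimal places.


PV = nRT, solve for n = PV / (RT).
PV = 361 * 21.61 = 7801.21
RT = 8.314 * 234 = 1945.476
n = 7801.21 / 1945.476
n = 4.00992354 mol, rounded to 4 dp:

4.0099 mol


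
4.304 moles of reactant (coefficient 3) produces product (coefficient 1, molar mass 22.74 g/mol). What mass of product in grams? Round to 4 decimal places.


Use the coefficient ratio to convert reactant moles to product moles, then multiply by the product's molar mass.
moles_P = moles_R * (coeff_P / coeff_R) = 4.304 * (1/3) = 1.434667
mass_P = moles_P * M_P = 1.434667 * 22.74
mass_P = 32.62432758 g, rounded to 4 dp:

32.6243 g


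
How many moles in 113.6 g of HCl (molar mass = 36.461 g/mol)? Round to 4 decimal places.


n = mass / M
n = 113.6 / 36.461
n = 3.11565783 mol, rounded to 4 dp:

3.1157 mol


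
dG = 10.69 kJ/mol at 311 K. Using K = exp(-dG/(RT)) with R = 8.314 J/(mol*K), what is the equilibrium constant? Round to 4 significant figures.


dG is in kJ/mol; multiply by 1000 to match R in J/(mol*K).
RT = 8.314 * 311 = 2585.654 J/mol
exponent = -dG*1000 / (RT) = -(10.69*1000) / 2585.654 = -4.13435054
K = exp(-4.13435054)
K = 0.016013062, rounded to 4 significant figures:

0.01601


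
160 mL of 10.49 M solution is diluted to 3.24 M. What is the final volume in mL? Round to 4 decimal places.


Dilution: M1*V1 = M2*V2, solve for V2.
V2 = M1*V1 / M2
V2 = 10.49 * 160 / 3.24
V2 = 1678.4 / 3.24
V2 = 518.02469136 mL, rounded to 4 dp:

518.0247 mL


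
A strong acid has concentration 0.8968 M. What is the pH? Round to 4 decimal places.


A strong acid dissociates completely, so [H+] equals the given concentration.
pH = -log10([H+]) = -log10(0.8968)
pH = 0.0473044, rounded to 4 dp:

0.0473


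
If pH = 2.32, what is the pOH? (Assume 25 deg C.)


At 25 deg C, pH + pOH = 14.
pOH = 14 - pH = 14 - 2.32
pOH = 11.68:

11.68


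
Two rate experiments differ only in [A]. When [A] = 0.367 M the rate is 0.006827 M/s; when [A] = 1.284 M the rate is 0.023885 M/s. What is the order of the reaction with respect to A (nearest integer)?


Rate is proportional to [A]^n, so rate2/rate1 = ([A]2/[A]1)^n. Take logs to solve for n.
rate2/rate1 = 0.023885 / 0.006827 = 3.4986
[A]2/[A]1 = 1.284 / 0.367 = 3.4986
n = ln(3.4986) / ln(3.4986) = 1.0
Nearest integer order:

1


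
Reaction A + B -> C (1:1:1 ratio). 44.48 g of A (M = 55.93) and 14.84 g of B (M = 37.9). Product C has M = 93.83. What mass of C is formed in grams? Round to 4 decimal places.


Find moles of each reactant; the smaller value is the limiting reagent in a 1:1:1 reaction, so moles_C equals moles of the limiter.
n_A = mass_A / M_A = 44.48 / 55.93 = 0.79528 mol
n_B = mass_B / M_B = 14.84 / 37.9 = 0.391557 mol
Limiting reagent: B (smaller), n_limiting = 0.391557 mol
mass_C = n_limiting * M_C = 0.391557 * 93.83
mass_C = 36.73979331 g, rounded to 4 dp:

36.7398 g


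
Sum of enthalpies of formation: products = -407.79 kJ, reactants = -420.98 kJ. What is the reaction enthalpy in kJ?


dH_rxn = sum(dH_f products) - sum(dH_f reactants)
dH_rxn = -407.79 - (-420.98)
dH_rxn = 13.19 kJ:

13.19 kJ


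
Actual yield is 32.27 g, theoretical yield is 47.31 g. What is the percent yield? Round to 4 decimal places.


% yield = 100 * actual / theoretical
% yield = 100 * 32.27 / 47.31
% yield = 68.20968083 %, rounded to 4 dp:

68.2097 %


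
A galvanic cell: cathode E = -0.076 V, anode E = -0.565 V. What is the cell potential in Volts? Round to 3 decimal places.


Standard cell potential: E_cell = E_cathode - E_anode.
E_cell = -0.076 - (-0.565)
E_cell = 0.489 V, rounded to 3 dp:

0.489 V


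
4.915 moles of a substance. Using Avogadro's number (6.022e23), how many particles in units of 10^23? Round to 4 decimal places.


N = n * NA, then divide by 1e23 for the requested units.
N / 1e23 = n * 6.022
N / 1e23 = 4.915 * 6.022
N / 1e23 = 29.59813, rounded to 4 dp:

29.5981


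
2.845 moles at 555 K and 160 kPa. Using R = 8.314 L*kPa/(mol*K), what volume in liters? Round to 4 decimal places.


PV = nRT, solve for V = nRT / P.
nRT = 2.845 * 8.314 * 555 = 13127.5981
V = 13127.5981 / 160
V = 82.04748813 L, rounded to 4 dp:

82.0475 L


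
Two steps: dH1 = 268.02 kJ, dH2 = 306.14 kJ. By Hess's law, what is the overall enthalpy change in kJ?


Hess's law: enthalpy is a state function, so add the step enthalpies.
dH_total = dH1 + dH2 = 268.02 + (306.14)
dH_total = 574.16 kJ:

574.16 kJ


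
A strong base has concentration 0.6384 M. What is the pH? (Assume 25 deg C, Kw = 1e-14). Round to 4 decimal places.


A strong base dissociates completely, so [OH-] equals the given concentration.
pOH = -log10([OH-]) = -log10(0.6384) = 0.194907
pH = 14 - pOH = 14 - 0.194907
pH = 13.805093, rounded to 4 dp:

13.8051


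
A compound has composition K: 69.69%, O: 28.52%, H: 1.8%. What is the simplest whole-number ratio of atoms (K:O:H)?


Assume 100 g of compound, divide each mass% by atomic mass to get moles, then normalize by the smallest to get a raw atom ratio.
Moles per 100 g: K: 69.69/39.098 = 1.7824, O: 28.52/15.999 = 1.7826, H: 1.8/1.008 = 1.7857
Raw ratio (divide by min = 1.7824): K: 1.0, O: 1.0, H: 1.002
Multiply by 1 to clear fractions: K: 1.0 ~= 1, O: 1.0 ~= 1, H: 1.002 ~= 1
Reduce by GCD to get the simplest whole-number ratio:

1:1:1


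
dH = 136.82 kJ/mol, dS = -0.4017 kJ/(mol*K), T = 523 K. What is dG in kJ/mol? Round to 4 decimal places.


Gibbs: dG = dH - T*dS (consistent units, dS already in kJ/(mol*K)).
T*dS = 523 * -0.4017 = -210.0891
dG = 136.82 - (-210.0891)
dG = 346.9091 kJ/mol, rounded to 4 dp:

346.9091 kJ/mol


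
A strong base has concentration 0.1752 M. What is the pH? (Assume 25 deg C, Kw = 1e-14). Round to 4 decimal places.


A strong base dissociates completely, so [OH-] equals the given concentration.
pOH = -log10([OH-]) = -log10(0.1752) = 0.756466
pH = 14 - pOH = 14 - 0.756466
pH = 13.243534, rounded to 4 dp:

13.2435


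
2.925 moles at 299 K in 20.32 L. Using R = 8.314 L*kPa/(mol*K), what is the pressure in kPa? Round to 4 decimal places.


PV = nRT, solve for P = nRT / V.
nRT = 2.925 * 8.314 * 299 = 7271.2165
P = 7271.2165 / 20.32
P = 357.83545768 kPa, rounded to 4 dp:

357.8355 kPa


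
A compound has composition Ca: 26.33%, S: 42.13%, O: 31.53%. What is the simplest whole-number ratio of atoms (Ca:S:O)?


Assume 100 g of compound, divide each mass% by atomic mass to get moles, then normalize by the smallest to get a raw atom ratio.
Moles per 100 g: Ca: 26.33/40.078 = 0.657, S: 42.13/32.065 = 1.3139, O: 31.53/15.999 = 1.9707
Raw ratio (divide by min = 0.657): Ca: 1.0, S: 2.0, O: 3.0
Multiply by 1 to clear fractions: Ca: 1.0 ~= 1, S: 2.0 ~= 2, O: 3.0 ~= 3
Reduce by GCD to get the simplest whole-number ratio:

1:2:3


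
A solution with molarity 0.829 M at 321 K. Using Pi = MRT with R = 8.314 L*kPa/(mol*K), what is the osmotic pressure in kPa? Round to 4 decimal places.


Osmotic pressure (van't Hoff): Pi = M*R*T.
RT = 8.314 * 321 = 2668.794
Pi = 0.829 * 2668.794
Pi = 2212.430226 kPa, rounded to 4 dp:

2212.4302 kPa


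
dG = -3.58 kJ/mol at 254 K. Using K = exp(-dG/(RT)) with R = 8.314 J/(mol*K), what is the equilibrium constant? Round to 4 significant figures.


dG is in kJ/mol; multiply by 1000 to match R in J/(mol*K).
RT = 8.314 * 254 = 2111.756 J/mol
exponent = -dG*1000 / (RT) = -(-3.58*1000) / 2111.756 = 1.69527161
K = exp(1.69527161)
K = 5.4481255, rounded to 4 significant figures:

5.448


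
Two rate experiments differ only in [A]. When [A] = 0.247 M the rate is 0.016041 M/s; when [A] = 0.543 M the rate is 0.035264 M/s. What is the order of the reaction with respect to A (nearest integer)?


Rate is proportional to [A]^n, so rate2/rate1 = ([A]2/[A]1)^n. Take logs to solve for n.
rate2/rate1 = 0.035264 / 0.016041 = 2.1984
[A]2/[A]1 = 0.543 / 0.247 = 2.1984
n = ln(2.1984) / ln(2.1984) = 1.0
Nearest integer order:

1


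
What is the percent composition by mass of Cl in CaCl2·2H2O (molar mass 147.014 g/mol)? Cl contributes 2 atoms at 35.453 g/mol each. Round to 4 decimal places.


pct = 100 * (n_elem * M_elem) / M_total
mass_contribution = 2 * 35.453 = 70.906 g/mol
pct = 100 * 70.906 / 147.014
pct = 48.23078074 %, rounded to 4 dp:

48.2308 %


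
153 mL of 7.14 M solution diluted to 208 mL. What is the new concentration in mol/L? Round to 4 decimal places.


Dilution: M1*V1 = M2*V2, solve for M2.
M2 = M1*V1 / V2
M2 = 7.14 * 153 / 208
M2 = 1092.42 / 208
M2 = 5.25201923 mol/L, rounded to 4 dp:

5.2520 mol/L


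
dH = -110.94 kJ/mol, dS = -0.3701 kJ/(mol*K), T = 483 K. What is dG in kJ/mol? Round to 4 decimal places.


Gibbs: dG = dH - T*dS (consistent units, dS already in kJ/(mol*K)).
T*dS = 483 * -0.3701 = -178.7583
dG = -110.94 - (-178.7583)
dG = 67.8183 kJ/mol, rounded to 4 dp:

67.8183 kJ/mol


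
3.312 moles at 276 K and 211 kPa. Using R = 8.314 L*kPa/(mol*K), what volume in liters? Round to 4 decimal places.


PV = nRT, solve for V = nRT / P.
nRT = 3.312 * 8.314 * 276 = 7599.9272
V = 7599.9272 / 211
V = 36.01861232 L, rounded to 4 dp:

36.0186 L


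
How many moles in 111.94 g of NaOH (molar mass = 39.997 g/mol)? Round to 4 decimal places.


n = mass / M
n = 111.94 / 39.997
n = 2.7987099 mol, rounded to 4 dp:

2.7987 mol


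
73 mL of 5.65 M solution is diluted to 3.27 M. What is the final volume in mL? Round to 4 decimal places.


Dilution: M1*V1 = M2*V2, solve for V2.
V2 = M1*V1 / M2
V2 = 5.65 * 73 / 3.27
V2 = 412.45 / 3.27
V2 = 126.13149847 mL, rounded to 4 dp:

126.1315 mL


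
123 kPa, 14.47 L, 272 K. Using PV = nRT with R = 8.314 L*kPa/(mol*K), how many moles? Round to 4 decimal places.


PV = nRT, solve for n = PV / (RT).
PV = 123 * 14.47 = 1779.81
RT = 8.314 * 272 = 2261.408
n = 1779.81 / 2261.408
n = 0.78703622 mol, rounded to 4 dp:

0.7870 mol


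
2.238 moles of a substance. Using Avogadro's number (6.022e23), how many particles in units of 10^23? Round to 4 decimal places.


N = n * NA, then divide by 1e23 for the requested units.
N / 1e23 = n * 6.022
N / 1e23 = 2.238 * 6.022
N / 1e23 = 13.477236, rounded to 4 dp:

13.4772


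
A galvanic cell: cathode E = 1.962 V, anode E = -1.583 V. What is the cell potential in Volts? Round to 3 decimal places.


Standard cell potential: E_cell = E_cathode - E_anode.
E_cell = 1.962 - (-1.583)
E_cell = 3.545 V, rounded to 3 dp:

3.545 V


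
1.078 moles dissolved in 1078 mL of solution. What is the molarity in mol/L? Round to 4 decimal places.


Convert volume to liters: V_L = V_mL / 1000.
V_L = 1078 / 1000 = 1.078 L
M = n / V_L = 1.078 / 1.078
M = 1.0 mol/L, rounded to 4 dp:

1.0000 mol/L


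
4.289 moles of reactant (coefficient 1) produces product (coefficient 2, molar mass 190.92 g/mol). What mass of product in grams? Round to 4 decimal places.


Use the coefficient ratio to convert reactant moles to product moles, then multiply by the product's molar mass.
moles_P = moles_R * (coeff_P / coeff_R) = 4.289 * (2/1) = 8.578
mass_P = moles_P * M_P = 8.578 * 190.92
mass_P = 1637.71176 g, rounded to 4 dp:

1637.7118 g


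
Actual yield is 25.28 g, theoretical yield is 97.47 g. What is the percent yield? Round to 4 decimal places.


% yield = 100 * actual / theoretical
% yield = 100 * 25.28 / 97.47
% yield = 25.93618549 %, rounded to 4 dp:

25.9362 %


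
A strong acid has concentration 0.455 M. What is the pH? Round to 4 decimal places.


A strong acid dissociates completely, so [H+] equals the given concentration.
pH = -log10([H+]) = -log10(0.455)
pH = 0.3419886, rounded to 4 dp:

0.3420


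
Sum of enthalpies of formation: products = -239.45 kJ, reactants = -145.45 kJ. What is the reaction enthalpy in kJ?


dH_rxn = sum(dH_f products) - sum(dH_f reactants)
dH_rxn = -239.45 - (-145.45)
dH_rxn = -94.0 kJ:

-94.00 kJ


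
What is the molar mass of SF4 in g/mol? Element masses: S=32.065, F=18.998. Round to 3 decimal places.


M = sum(count * atomic_mass) over atoms.
M = 1*32.065 + 4*18.998
M = 32.065 + 75.992
M = 108.057 g/mol, rounded to 3 dp:

108.057 g/mol


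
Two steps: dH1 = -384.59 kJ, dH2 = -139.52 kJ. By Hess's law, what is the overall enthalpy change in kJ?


Hess's law: enthalpy is a state function, so add the step enthalpies.
dH_total = dH1 + dH2 = -384.59 + (-139.52)
dH_total = -524.11 kJ:

-524.11 kJ


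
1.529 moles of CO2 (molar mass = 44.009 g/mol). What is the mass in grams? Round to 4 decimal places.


mass = n * M
mass = 1.529 * 44.009
mass = 67.289761 g, rounded to 4 dp:

67.2898 g


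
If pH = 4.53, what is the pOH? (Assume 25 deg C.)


At 25 deg C, pH + pOH = 14.
pOH = 14 - pH = 14 - 4.53
pOH = 9.47:

9.47


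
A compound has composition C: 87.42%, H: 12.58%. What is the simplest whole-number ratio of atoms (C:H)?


Assume 100 g of compound, divide each mass% by atomic mass to get moles, then normalize by the smallest to get a raw atom ratio.
Moles per 100 g: C: 87.42/12.011 = 7.2783, H: 12.58/1.008 = 12.4802
Raw ratio (divide by min = 7.2783): C: 1.0, H: 1.715
Multiply by 7 to clear fractions: C: 7.0 ~= 7, H: 12.003 ~= 12
Reduce by GCD to get the simplest whole-number ratio:

7:12


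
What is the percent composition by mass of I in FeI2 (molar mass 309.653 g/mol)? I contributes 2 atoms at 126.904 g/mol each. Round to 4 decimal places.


pct = 100 * (n_elem * M_elem) / M_total
mass_contribution = 2 * 126.904 = 253.808 g/mol
pct = 100 * 253.808 / 309.653
pct = 81.96529664 %, rounded to 4 dp:

81.9653 %


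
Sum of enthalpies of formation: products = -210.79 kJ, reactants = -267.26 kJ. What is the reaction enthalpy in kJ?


dH_rxn = sum(dH_f products) - sum(dH_f reactants)
dH_rxn = -210.79 - (-267.26)
dH_rxn = 56.47 kJ:

56.47 kJ


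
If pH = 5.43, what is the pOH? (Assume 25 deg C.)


At 25 deg C, pH + pOH = 14.
pOH = 14 - pH = 14 - 5.43
pOH = 8.57:

8.57


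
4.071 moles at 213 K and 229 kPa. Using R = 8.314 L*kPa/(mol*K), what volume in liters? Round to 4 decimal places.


PV = nRT, solve for V = nRT / P.
nRT = 4.071 * 8.314 * 213 = 7209.2606
V = 7209.2606 / 229
V = 31.48148734 L, rounded to 4 dp:

31.4815 L


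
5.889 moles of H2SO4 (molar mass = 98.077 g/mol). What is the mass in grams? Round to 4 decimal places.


mass = n * M
mass = 5.889 * 98.077
mass = 577.575453 g, rounded to 4 dp:

577.5755 g


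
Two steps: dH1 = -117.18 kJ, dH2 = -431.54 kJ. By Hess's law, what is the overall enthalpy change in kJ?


Hess's law: enthalpy is a state function, so add the step enthalpies.
dH_total = dH1 + dH2 = -117.18 + (-431.54)
dH_total = -548.72 kJ:

-548.72 kJ


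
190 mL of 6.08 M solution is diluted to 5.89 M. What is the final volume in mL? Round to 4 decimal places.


Dilution: M1*V1 = M2*V2, solve for V2.
V2 = M1*V1 / M2
V2 = 6.08 * 190 / 5.89
V2 = 1155.2 / 5.89
V2 = 196.12903226 mL, rounded to 4 dp:

196.1290 mL


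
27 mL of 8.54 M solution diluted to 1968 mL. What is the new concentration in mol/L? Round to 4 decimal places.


Dilution: M1*V1 = M2*V2, solve for M2.
M2 = M1*V1 / V2
M2 = 8.54 * 27 / 1968
M2 = 230.58 / 1968
M2 = 0.11716463 mol/L, rounded to 4 dp:

0.1172 mol/L


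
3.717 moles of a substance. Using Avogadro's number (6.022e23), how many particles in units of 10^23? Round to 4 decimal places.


N = n * NA, then divide by 1e23 for the requested units.
N / 1e23 = n * 6.022
N / 1e23 = 3.717 * 6.022
N / 1e23 = 22.383774, rounded to 4 dp:

22.3838


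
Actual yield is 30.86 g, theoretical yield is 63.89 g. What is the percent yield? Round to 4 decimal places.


% yield = 100 * actual / theoretical
% yield = 100 * 30.86 / 63.89
% yield = 48.30176866 %, rounded to 4 dp:

48.3018 %


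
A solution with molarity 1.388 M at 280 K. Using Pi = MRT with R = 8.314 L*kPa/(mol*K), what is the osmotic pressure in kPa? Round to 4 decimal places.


Osmotic pressure (van't Hoff): Pi = M*R*T.
RT = 8.314 * 280 = 2327.92
Pi = 1.388 * 2327.92
Pi = 3231.15296 kPa, rounded to 4 dp:

3231.1530 kPa


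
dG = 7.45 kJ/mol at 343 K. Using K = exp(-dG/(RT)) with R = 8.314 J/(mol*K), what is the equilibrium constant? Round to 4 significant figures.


dG is in kJ/mol; multiply by 1000 to match R in J/(mol*K).
RT = 8.314 * 343 = 2851.702 J/mol
exponent = -dG*1000 / (RT) = -(7.45*1000) / 2851.702 = -2.61247494
K = exp(-2.61247494)
K = 0.073352775, rounded to 4 significant figures:

0.07335


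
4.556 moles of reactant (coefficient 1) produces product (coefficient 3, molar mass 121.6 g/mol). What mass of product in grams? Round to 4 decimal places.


Use the coefficient ratio to convert reactant moles to product moles, then multiply by the product's molar mass.
moles_P = moles_R * (coeff_P / coeff_R) = 4.556 * (3/1) = 13.668
mass_P = moles_P * M_P = 13.668 * 121.6
mass_P = 1662.0288 g, rounded to 4 dp:

1662.0288 g


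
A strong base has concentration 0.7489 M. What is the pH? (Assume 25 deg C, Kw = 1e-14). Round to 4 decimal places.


A strong base dissociates completely, so [OH-] equals the given concentration.
pOH = -log10([OH-]) = -log10(0.7489) = 0.125576
pH = 14 - pOH = 14 - 0.125576
pH = 13.874424, rounded to 4 dp:

13.8744


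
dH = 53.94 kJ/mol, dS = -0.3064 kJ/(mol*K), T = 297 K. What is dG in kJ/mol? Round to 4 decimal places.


Gibbs: dG = dH - T*dS (consistent units, dS already in kJ/(mol*K)).
T*dS = 297 * -0.3064 = -91.0008
dG = 53.94 - (-91.0008)
dG = 144.9408 kJ/mol, rounded to 4 dp:

144.9408 kJ/mol


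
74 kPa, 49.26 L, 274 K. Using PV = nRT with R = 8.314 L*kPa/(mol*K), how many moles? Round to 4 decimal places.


PV = nRT, solve for n = PV / (RT).
PV = 74 * 49.26 = 3645.24
RT = 8.314 * 274 = 2278.036
n = 3645.24 / 2278.036
n = 1.60016786 mol, rounded to 4 dp:

1.6002 mol


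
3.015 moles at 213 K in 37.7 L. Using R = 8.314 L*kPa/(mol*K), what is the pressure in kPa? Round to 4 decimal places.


PV = nRT, solve for P = nRT / V.
nRT = 3.015 * 8.314 * 213 = 5339.2092
P = 5339.2092 / 37.7
P = 141.62358621 kPa, rounded to 4 dp:

141.6236 kPa


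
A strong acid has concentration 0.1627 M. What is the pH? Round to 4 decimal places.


A strong acid dissociates completely, so [H+] equals the given concentration.
pH = -log10([H+]) = -log10(0.1627)
pH = 0.78861245, rounded to 4 dp:

0.7886


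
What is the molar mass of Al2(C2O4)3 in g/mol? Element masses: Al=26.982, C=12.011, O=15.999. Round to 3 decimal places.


M = sum(count * atomic_mass) over atoms.
M = 2*26.982 + 6*12.011 + 12*15.999
M = 53.964 + 72.066 + 191.988
M = 318.018 g/mol, rounded to 3 dp:

318.018 g/mol


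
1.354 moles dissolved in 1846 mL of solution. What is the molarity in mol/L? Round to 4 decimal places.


Convert volume to liters: V_L = V_mL / 1000.
V_L = 1846 / 1000 = 1.846 L
M = n / V_L = 1.354 / 1.846
M = 0.73347779 mol/L, rounded to 4 dp:

0.7335 mol/L


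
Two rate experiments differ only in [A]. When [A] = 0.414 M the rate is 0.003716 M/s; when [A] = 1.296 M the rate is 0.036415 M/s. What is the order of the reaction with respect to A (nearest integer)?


Rate is proportional to [A]^n, so rate2/rate1 = ([A]2/[A]1)^n. Take logs to solve for n.
rate2/rate1 = 0.036415 / 0.003716 = 9.7995
[A]2/[A]1 = 1.296 / 0.414 = 3.1304
n = ln(9.7995) / ln(3.1304) = 2.0
Nearest integer order:

2


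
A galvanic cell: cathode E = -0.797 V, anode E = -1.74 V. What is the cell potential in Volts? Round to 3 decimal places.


Standard cell potential: E_cell = E_cathode - E_anode.
E_cell = -0.797 - (-1.74)
E_cell = 0.943 V, rounded to 3 dp:

0.943 V


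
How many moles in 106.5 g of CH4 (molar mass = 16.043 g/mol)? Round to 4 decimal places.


n = mass / M
n = 106.5 / 16.043
n = 6.63840928 mol, rounded to 4 dp:

6.6384 mol


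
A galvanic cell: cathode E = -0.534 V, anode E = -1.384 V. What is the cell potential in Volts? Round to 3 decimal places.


Standard cell potential: E_cell = E_cathode - E_anode.
E_cell = -0.534 - (-1.384)
E_cell = 0.85 V, rounded to 3 dp:

0.850 V


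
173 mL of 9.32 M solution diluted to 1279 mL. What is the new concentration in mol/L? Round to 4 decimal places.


Dilution: M1*V1 = M2*V2, solve for M2.
M2 = M1*V1 / V2
M2 = 9.32 * 173 / 1279
M2 = 1612.36 / 1279
M2 = 1.26064113 mol/L, rounded to 4 dp:

1.2606 mol/L


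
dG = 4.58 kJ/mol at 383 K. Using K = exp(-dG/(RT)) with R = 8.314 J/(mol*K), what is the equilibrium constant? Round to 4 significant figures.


dG is in kJ/mol; multiply by 1000 to match R in J/(mol*K).
RT = 8.314 * 383 = 3184.262 J/mol
exponent = -dG*1000 / (RT) = -(4.58*1000) / 3184.262 = -1.43832386
K = exp(-1.43832386)
K = 0.23732522, rounded to 4 significant figures:

0.2373


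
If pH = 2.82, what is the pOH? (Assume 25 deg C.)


At 25 deg C, pH + pOH = 14.
pOH = 14 - pH = 14 - 2.82
pOH = 11.18:

11.18


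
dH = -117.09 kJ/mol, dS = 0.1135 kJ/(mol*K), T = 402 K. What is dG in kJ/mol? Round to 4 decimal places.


Gibbs: dG = dH - T*dS (consistent units, dS already in kJ/(mol*K)).
T*dS = 402 * 0.1135 = 45.627
dG = -117.09 - (45.627)
dG = -162.717 kJ/mol, rounded to 4 dp:

-162.7170 kJ/mol


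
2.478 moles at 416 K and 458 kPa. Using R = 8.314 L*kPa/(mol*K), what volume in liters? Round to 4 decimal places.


PV = nRT, solve for V = nRT / P.
nRT = 2.478 * 8.314 * 416 = 8570.4703
V = 8570.4703 / 458
V = 18.71281725 L, rounded to 4 dp:

18.7128 L


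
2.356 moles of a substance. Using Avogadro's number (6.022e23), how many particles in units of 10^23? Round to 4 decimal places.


N = n * NA, then divide by 1e23 for the requested units.
N / 1e23 = n * 6.022
N / 1e23 = 2.356 * 6.022
N / 1e23 = 14.187832, rounded to 4 dp:

14.1878


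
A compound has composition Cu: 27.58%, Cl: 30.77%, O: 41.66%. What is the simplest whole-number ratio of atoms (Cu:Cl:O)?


Assume 100 g of compound, divide each mass% by atomic mass to get moles, then normalize by the smallest to get a raw atom ratio.
Moles per 100 g: Cu: 27.58/63.546 = 0.434, Cl: 30.77/35.453 = 0.8679, O: 41.66/15.999 = 2.6039
Raw ratio (divide by min = 0.434): Cu: 1.0, Cl: 2.0, O: 6.0
Multiply by 1 to clear fractions: Cu: 1.0 ~= 1, Cl: 2.0 ~= 2, O: 6.0 ~= 6
Reduce by GCD to get the simplest whole-number ratio:

1:2:6


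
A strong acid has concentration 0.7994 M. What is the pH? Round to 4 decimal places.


A strong acid dissociates completely, so [H+] equals the given concentration.
pH = -log10([H+]) = -log10(0.7994)
pH = 0.09723586, rounded to 4 dp:

0.0972


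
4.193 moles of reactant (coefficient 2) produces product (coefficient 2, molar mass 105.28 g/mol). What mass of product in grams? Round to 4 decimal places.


Use the coefficient ratio to convert reactant moles to product moles, then multiply by the product's molar mass.
moles_P = moles_R * (coeff_P / coeff_R) = 4.193 * (2/2) = 4.193
mass_P = moles_P * M_P = 4.193 * 105.28
mass_P = 441.43904 g, rounded to 4 dp:

441.4390 g


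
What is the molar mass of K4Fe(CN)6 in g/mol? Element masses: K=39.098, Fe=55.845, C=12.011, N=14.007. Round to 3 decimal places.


M = sum(count * atomic_mass) over atoms.
M = 4*39.098 + 1*55.845 + 6*12.011 + 6*14.007
M = 156.392 + 55.845 + 72.066 + 84.042
M = 368.345 g/mol, rounded to 3 dp:

368.345 g/mol


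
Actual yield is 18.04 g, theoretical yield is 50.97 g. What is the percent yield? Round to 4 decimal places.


% yield = 100 * actual / theoretical
% yield = 100 * 18.04 / 50.97
% yield = 35.39336865 %, rounded to 4 dp:

35.3934 %


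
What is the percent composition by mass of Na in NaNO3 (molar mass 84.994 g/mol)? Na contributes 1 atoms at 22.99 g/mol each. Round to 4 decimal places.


pct = 100 * (n_elem * M_elem) / M_total
mass_contribution = 1 * 22.99 = 22.99 g/mol
pct = 100 * 22.99 / 84.994
pct = 27.04896816 %, rounded to 4 dp:

27.0490 %


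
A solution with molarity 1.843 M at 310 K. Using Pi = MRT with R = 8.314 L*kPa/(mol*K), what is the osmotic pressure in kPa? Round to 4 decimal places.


Osmotic pressure (van't Hoff): Pi = M*R*T.
RT = 8.314 * 310 = 2577.34
Pi = 1.843 * 2577.34
Pi = 4750.03762 kPa, rounded to 4 dp:

4750.0376 kPa


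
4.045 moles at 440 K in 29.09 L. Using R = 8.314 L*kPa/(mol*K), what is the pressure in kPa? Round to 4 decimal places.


PV = nRT, solve for P = nRT / V.
nRT = 4.045 * 8.314 * 440 = 14797.2572
P = 14797.2572 / 29.09
P = 508.67161224 kPa, rounded to 4 dp:

508.6716 kPa


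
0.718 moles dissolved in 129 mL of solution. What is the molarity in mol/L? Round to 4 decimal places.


Convert volume to liters: V_L = V_mL / 1000.
V_L = 129 / 1000 = 0.129 L
M = n / V_L = 0.718 / 0.129
M = 5.56589147 mol/L, rounded to 4 dp:

5.5659 mol/L


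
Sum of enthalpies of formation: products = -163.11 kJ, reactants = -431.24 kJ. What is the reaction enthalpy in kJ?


dH_rxn = sum(dH_f products) - sum(dH_f reactants)
dH_rxn = -163.11 - (-431.24)
dH_rxn = 268.13 kJ:

268.13 kJ


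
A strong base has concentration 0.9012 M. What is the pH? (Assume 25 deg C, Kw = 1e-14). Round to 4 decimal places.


A strong base dissociates completely, so [OH-] equals the given concentration.
pOH = -log10([OH-]) = -log10(0.9012) = 0.045179
pH = 14 - pOH = 14 - 0.045179
pH = 13.954821, rounded to 4 dp:

13.9548


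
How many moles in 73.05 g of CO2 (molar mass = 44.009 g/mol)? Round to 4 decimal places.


n = mass / M
n = 73.05 / 44.009
n = 1.65988775 mol, rounded to 4 dp:

1.6599 mol


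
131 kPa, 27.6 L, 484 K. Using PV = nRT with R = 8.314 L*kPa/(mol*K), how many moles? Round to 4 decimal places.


PV = nRT, solve for n = PV / (RT).
PV = 131 * 27.6 = 3615.6
RT = 8.314 * 484 = 4023.976
n = 3615.6 / 4023.976
n = 0.89851431 mol, rounded to 4 dp:

0.8985 mol


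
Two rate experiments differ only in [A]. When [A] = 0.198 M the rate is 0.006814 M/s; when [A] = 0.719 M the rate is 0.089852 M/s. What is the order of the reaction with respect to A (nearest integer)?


Rate is proportional to [A]^n, so rate2/rate1 = ([A]2/[A]1)^n. Take logs to solve for n.
rate2/rate1 = 0.089852 / 0.006814 = 13.1864
[A]2/[A]1 = 0.719 / 0.198 = 3.6313
n = ln(13.1864) / ln(3.6313) = 2.0
Nearest integer order:

2


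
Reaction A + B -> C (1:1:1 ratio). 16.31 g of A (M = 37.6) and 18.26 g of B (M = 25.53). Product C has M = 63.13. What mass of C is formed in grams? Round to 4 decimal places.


Find moles of each reactant; the smaller value is the limiting reagent in a 1:1:1 reaction, so moles_C equals moles of the limiter.
n_A = mass_A / M_A = 16.31 / 37.6 = 0.433777 mol
n_B = mass_B / M_B = 18.26 / 25.53 = 0.715237 mol
Limiting reagent: A (smaller), n_limiting = 0.433777 mol
mass_C = n_limiting * M_C = 0.433777 * 63.13
mass_C = 27.38434201 g, rounded to 4 dp:

27.3843 g


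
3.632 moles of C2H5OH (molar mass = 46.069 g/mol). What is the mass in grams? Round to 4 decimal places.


mass = n * M
mass = 3.632 * 46.069
mass = 167.322608 g, rounded to 4 dp:

167.3226 g


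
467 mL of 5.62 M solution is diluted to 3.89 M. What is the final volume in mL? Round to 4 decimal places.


Dilution: M1*V1 = M2*V2, solve for V2.
V2 = M1*V1 / M2
V2 = 5.62 * 467 / 3.89
V2 = 2624.54 / 3.89
V2 = 674.68894602 mL, rounded to 4 dp:

674.6889 mL


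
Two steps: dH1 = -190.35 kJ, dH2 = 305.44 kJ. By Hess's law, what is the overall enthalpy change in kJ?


Hess's law: enthalpy is a state function, so add the step enthalpies.
dH_total = dH1 + dH2 = -190.35 + (305.44)
dH_total = 115.09 kJ:

115.09 kJ


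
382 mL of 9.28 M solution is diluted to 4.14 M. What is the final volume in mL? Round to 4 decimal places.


Dilution: M1*V1 = M2*V2, solve for V2.
V2 = M1*V1 / M2
V2 = 9.28 * 382 / 4.14
V2 = 3544.96 / 4.14
V2 = 856.2705314 mL, rounded to 4 dp:

856.2705 mL


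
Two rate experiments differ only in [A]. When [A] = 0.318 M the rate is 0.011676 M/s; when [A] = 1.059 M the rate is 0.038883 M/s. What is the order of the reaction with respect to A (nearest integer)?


Rate is proportional to [A]^n, so rate2/rate1 = ([A]2/[A]1)^n. Take logs to solve for n.
rate2/rate1 = 0.038883 / 0.011676 = 3.3302
[A]2/[A]1 = 1.059 / 0.318 = 3.3302
n = ln(3.3302) / ln(3.3302) = 1.0
Nearest integer order:

1


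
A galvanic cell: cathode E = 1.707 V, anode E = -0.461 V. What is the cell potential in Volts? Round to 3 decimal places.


Standard cell potential: E_cell = E_cathode - E_anode.
E_cell = 1.707 - (-0.461)
E_cell = 2.168 V, rounded to 3 dp:

2.168 V


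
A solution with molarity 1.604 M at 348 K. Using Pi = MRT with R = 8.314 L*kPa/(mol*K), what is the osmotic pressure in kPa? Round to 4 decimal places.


Osmotic pressure (van't Hoff): Pi = M*R*T.
RT = 8.314 * 348 = 2893.272
Pi = 1.604 * 2893.272
Pi = 4640.808288 kPa, rounded to 4 dp:

4640.8083 kPa


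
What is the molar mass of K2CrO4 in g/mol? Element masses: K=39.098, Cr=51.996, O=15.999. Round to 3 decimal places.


M = sum(count * atomic_mass) over atoms.
M = 2*39.098 + 1*51.996 + 4*15.999
M = 78.196 + 51.996 + 63.996
M = 194.188 g/mol, rounded to 3 dp:

194.188 g/mol


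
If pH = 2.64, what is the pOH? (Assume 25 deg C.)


At 25 deg C, pH + pOH = 14.
pOH = 14 - pH = 14 - 2.64
pOH = 11.36:

11.36


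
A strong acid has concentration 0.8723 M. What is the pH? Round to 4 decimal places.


A strong acid dissociates completely, so [H+] equals the given concentration.
pH = -log10([H+]) = -log10(0.8723)
pH = 0.05933413, rounded to 4 dp:

0.0593


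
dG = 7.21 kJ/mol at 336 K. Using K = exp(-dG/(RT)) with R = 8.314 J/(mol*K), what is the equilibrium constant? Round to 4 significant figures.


dG is in kJ/mol; multiply by 1000 to match R in J/(mol*K).
RT = 8.314 * 336 = 2793.504 J/mol
exponent = -dG*1000 / (RT) = -(7.21*1000) / 2793.504 = -2.58098789
K = exp(-2.58098789)
K = 0.075699185, rounded to 4 significant figures:

0.07570


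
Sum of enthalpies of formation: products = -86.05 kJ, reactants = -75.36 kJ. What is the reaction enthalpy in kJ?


dH_rxn = sum(dH_f products) - sum(dH_f reactants)
dH_rxn = -86.05 - (-75.36)
dH_rxn = -10.69 kJ:

-10.69 kJ


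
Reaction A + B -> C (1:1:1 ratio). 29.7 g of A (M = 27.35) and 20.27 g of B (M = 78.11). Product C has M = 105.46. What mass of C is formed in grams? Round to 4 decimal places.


Find moles of each reactant; the smaller value is the limiting reagent in a 1:1:1 reaction, so moles_C equals moles of the limiter.
n_A = mass_A / M_A = 29.7 / 27.35 = 1.085923 mol
n_B = mass_B / M_B = 20.27 / 78.11 = 0.259506 mol
Limiting reagent: B (smaller), n_limiting = 0.259506 mol
mass_C = n_limiting * M_C = 0.259506 * 105.46
mass_C = 27.36750276 g, rounded to 4 dp:

27.3675 g


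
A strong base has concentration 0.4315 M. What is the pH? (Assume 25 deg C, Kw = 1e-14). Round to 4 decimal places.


A strong base dissociates completely, so [OH-] equals the given concentration.
pOH = -log10([OH-]) = -log10(0.4315) = 0.365019
pH = 14 - pOH = 14 - 0.365019
pH = 13.634981, rounded to 4 dp:

13.6350


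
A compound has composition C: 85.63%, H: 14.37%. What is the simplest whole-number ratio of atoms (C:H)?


Assume 100 g of compound, divide each mass% by atomic mass to get moles, then normalize by the smallest to get a raw atom ratio.
Moles per 100 g: C: 85.63/12.011 = 7.1293, H: 14.37/1.008 = 14.256
Raw ratio (divide by min = 7.1293): C: 1.0, H: 2.0
Multiply by 1 to clear fractions: C: 1.0 ~= 1, H: 2.0 ~= 2
Reduce by GCD to get the simplest whole-number ratio:

1:2


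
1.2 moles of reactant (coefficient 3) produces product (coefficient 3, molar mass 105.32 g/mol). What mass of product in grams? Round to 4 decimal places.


Use the coefficient ratio to convert reactant moles to product moles, then multiply by the product's molar mass.
moles_P = moles_R * (coeff_P / coeff_R) = 1.2 * (3/3) = 1.2
mass_P = moles_P * M_P = 1.2 * 105.32
mass_P = 126.384 g, rounded to 4 dp:

126.3840 g


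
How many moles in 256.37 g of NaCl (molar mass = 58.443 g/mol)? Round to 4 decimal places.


n = mass / M
n = 256.37 / 58.443
n = 4.38666735 mol, rounded to 4 dp:

4.3867 mol


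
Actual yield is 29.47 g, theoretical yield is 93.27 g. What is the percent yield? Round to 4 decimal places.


% yield = 100 * actual / theoretical
% yield = 100 * 29.47 / 93.27
% yield = 31.59644044 %, rounded to 4 dp:

31.5964 %


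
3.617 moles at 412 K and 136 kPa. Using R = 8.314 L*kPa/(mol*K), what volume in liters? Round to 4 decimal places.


PV = nRT, solve for V = nRT / P.
nRT = 3.617 * 8.314 * 412 = 12389.5561
V = 12389.5561 / 136
V = 91.09967721 L, rounded to 4 dp:

91.0997 L


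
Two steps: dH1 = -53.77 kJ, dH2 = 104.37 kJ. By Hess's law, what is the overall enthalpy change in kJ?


Hess's law: enthalpy is a state function, so add the step enthalpies.
dH_total = dH1 + dH2 = -53.77 + (104.37)
dH_total = 50.6 kJ:

50.60 kJ


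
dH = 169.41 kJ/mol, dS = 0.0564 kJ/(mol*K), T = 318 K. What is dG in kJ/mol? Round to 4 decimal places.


Gibbs: dG = dH - T*dS (consistent units, dS already in kJ/(mol*K)).
T*dS = 318 * 0.0564 = 17.9352
dG = 169.41 - (17.9352)
dG = 151.4748 kJ/mol, rounded to 4 dp:

151.4748 kJ/mol


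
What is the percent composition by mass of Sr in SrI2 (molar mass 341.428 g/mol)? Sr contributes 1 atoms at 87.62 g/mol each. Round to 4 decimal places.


pct = 100 * (n_elem * M_elem) / M_total
mass_contribution = 1 * 87.62 = 87.62 g/mol
pct = 100 * 87.62 / 341.428
pct = 25.66280446 %, rounded to 4 dp:

25.6628 %


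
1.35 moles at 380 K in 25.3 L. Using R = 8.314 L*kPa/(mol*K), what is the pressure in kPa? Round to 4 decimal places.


PV = nRT, solve for P = nRT / V.
nRT = 1.35 * 8.314 * 380 = 4265.082
P = 4265.082 / 25.3
P = 168.58031621 kPa, rounded to 4 dp:

168.5803 kPa


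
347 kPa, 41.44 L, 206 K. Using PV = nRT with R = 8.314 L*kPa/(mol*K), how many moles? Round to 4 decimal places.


PV = nRT, solve for n = PV / (RT).
PV = 347 * 41.44 = 14379.68
RT = 8.314 * 206 = 1712.684
n = 14379.68 / 1712.684
n = 8.39599132 mol, rounded to 4 dp:

8.3960 mol


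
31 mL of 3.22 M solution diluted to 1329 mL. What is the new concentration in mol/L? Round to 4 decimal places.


Dilution: M1*V1 = M2*V2, solve for M2.
M2 = M1*V1 / V2
M2 = 3.22 * 31 / 1329
M2 = 99.82 / 1329
M2 = 0.0751091 mol/L, rounded to 4 dp:

0.0751 mol/L


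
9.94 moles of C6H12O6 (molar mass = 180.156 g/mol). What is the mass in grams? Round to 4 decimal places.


mass = n * M
mass = 9.94 * 180.156
mass = 1790.75064 g, rounded to 4 dp:

1790.7506 g
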